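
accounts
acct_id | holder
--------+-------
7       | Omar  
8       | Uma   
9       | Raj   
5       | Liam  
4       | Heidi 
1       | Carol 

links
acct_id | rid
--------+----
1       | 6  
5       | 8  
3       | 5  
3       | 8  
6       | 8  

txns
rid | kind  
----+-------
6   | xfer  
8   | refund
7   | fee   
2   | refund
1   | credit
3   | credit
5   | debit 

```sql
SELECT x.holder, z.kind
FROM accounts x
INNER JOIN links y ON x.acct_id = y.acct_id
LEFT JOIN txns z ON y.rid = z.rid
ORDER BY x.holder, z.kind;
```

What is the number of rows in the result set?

2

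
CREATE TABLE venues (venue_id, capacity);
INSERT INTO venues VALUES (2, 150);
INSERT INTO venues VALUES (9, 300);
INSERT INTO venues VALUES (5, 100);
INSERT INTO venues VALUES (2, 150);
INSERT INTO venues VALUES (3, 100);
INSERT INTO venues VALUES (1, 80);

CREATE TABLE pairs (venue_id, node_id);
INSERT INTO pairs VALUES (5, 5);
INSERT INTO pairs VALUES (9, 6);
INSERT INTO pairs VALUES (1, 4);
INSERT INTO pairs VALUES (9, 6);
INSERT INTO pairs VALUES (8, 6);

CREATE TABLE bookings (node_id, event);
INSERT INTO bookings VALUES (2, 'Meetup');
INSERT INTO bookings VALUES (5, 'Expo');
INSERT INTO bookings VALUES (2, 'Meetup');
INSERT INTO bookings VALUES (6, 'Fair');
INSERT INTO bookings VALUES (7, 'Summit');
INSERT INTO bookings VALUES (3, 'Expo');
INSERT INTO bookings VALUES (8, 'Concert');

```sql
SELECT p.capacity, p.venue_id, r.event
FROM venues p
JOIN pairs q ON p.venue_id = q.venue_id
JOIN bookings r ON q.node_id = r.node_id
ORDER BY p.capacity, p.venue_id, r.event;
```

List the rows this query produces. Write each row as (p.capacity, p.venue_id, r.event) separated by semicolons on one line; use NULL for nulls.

(100, 5, Expo); (300, 9, Fair); (300, 9, Fair)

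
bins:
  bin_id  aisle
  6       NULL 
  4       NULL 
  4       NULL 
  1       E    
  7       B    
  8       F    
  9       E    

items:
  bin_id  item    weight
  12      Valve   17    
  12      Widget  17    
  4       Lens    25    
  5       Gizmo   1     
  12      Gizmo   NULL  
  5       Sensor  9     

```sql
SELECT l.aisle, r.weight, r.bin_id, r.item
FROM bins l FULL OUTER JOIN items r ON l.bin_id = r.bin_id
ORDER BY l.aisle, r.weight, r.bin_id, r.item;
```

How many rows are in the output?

12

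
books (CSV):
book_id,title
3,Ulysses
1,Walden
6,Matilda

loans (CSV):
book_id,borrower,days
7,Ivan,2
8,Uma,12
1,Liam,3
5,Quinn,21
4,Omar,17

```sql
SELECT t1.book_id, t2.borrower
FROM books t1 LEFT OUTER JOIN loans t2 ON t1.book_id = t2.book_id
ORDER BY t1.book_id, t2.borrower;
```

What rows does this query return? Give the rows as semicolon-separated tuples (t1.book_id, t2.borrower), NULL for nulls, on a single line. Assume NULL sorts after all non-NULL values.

(1, Liam); (3, NULL); (6, NULL)

LEFT JOIN keeps every row from `books`; unmatched rows get NULL for `loans`'s columns.
Matching on t1.book_id = t2.book_id.
Matched pairs: 1; unmatched t1 rows kept: 2.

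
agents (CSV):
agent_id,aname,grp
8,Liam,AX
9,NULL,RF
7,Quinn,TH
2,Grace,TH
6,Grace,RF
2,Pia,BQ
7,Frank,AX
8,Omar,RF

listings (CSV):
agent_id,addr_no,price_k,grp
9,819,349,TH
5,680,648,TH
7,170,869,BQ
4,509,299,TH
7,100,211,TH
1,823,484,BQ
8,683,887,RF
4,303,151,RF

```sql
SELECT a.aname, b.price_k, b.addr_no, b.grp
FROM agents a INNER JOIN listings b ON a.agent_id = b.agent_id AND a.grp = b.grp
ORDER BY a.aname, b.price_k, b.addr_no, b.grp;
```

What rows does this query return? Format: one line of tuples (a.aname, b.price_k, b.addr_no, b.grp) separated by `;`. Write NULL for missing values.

INNER JOIN keeps only pairs where the ON condition holds.
Matching on a.agent_id = b.agent_id AND a.grp = b.grp.
- agent_id=8, grp=AX: no matching b row, dropped.
- agent_id=9, grp=RF: no matching b row, dropped.
- agent_id=7, grp=TH: 1 matching b row(s), so 1 row(s) emitted.
- agent_id=2, grp=TH: no matching b row, dropped.
- agent_id=6, grp=RF: no matching b row, dropped.
- agent_id=2, grp=BQ: no matching b row, dropped.
- agent_id=7, grp=AX: no matching b row, dropped.
- agent_id=8, grp=RF: 1 matching b row(s), so 1 row(s) emitted.
After projecting and ordering:
a.aname | b.price_k | b.addr_no | b.grp
Omar | 887 | 683 | RF
Quinn | 211 | 100 | TH

(Omar, 887, 683, RF); (Quinn, 211, 100, TH)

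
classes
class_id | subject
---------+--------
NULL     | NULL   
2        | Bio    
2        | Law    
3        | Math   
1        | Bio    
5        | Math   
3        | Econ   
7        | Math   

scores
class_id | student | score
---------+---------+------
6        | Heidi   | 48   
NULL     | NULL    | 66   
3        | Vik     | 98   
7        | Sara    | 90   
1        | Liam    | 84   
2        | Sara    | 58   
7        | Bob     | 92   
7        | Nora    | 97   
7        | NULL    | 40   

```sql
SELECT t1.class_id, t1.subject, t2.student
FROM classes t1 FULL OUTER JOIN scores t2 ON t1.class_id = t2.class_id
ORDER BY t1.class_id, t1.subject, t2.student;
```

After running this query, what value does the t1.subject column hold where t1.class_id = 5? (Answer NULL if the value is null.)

FULL OUTER JOIN keeps every row from both sides; unmatched rows get NULL for the other side's columns.
Matching on t1.class_id = t2.class_id. A NULL in a compared column never satisfies the condition.
Matched pairs: 9; unmatched t1 rows kept: 2; unmatched t2 rows kept: 2.

Math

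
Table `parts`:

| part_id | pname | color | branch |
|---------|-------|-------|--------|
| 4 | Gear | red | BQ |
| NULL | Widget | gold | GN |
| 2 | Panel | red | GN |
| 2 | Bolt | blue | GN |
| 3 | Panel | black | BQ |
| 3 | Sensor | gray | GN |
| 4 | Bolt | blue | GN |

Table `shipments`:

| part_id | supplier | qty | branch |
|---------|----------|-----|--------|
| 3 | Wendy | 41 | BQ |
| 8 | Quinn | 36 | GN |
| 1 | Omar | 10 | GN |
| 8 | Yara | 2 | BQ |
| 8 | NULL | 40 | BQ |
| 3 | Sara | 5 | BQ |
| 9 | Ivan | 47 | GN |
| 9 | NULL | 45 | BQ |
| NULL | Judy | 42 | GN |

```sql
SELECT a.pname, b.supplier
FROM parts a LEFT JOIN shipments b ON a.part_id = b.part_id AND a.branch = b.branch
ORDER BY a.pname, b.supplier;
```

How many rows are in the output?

8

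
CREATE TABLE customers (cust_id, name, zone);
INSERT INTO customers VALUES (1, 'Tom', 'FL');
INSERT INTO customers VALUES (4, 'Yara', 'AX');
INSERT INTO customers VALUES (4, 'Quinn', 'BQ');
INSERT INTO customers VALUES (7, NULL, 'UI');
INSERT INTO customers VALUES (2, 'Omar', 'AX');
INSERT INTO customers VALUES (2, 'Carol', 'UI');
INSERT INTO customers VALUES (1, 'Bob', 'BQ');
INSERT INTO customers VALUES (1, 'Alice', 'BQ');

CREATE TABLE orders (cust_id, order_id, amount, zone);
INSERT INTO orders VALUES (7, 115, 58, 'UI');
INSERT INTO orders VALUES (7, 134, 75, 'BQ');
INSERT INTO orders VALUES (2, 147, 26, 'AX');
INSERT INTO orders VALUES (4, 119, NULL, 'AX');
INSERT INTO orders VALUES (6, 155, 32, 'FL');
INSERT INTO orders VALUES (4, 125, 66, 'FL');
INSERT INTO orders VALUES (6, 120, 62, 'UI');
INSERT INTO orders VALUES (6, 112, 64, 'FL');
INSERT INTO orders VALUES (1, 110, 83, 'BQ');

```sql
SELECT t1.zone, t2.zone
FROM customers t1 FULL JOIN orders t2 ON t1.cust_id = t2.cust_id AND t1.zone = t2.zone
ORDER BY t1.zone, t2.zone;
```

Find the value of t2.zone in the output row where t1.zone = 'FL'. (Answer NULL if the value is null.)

NULL

FULL OUTER JOIN keeps every row from both sides; unmatched rows get NULL for the other side's columns.
Matching on t1.cust_id = t2.cust_id AND t1.zone = t2.zone.
- t1 row (cust_id=1, zone=FL): no match → kept, t2 columns NULL.
- t1 row (cust_id=4, zone=AX): matches 1 t2 row(s) → 1 output row(s).
- t1 row (cust_id=4, zone=BQ): no match → kept, t2 columns NULL.
- t1 row (cust_id=7, zone=UI): matches 1 t2 row(s) → 1 output row(s).
- t1 row (cust_id=2, zone=AX): matches 1 t2 row(s) → 1 output row(s).
- t1 row (cust_id=2, zone=UI): no match → kept, t2 columns NULL.
- t1 row (cust_id=1, zone=BQ): matches 1 t2 row(s) → 1 output row(s).
- t1 row (cust_id=1, zone=BQ): matches 1 t2 row(s) → 1 output row(s).
- 5 row(s) from t2 found no t1 partner → padded with NULL.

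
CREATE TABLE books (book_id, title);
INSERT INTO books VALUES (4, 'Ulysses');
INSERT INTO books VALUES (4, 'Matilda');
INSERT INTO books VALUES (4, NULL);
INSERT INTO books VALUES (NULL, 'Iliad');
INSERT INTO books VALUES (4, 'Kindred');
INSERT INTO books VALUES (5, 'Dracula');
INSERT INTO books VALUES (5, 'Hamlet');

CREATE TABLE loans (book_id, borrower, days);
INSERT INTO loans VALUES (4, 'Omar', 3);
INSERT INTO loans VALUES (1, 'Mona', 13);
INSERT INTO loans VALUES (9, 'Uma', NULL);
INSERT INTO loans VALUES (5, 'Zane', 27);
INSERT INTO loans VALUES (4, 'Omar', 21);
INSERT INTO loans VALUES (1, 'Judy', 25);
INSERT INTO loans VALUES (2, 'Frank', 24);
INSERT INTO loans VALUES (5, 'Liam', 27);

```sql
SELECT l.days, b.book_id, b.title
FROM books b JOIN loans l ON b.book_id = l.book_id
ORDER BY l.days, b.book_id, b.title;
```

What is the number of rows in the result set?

INNER JOIN keeps only pairs where the ON condition holds.
Matching on b.book_id = l.book_id. A NULL in a compared column never satisfies the condition.
- b (book_id=4) pairs with 2 row(s) of l.
- b (book_id=4) pairs with 2 row(s) of l.
- b (book_id=4) pairs with 2 row(s) of l.
- b (book_id=NULL) has no partner → excluded.
- b (book_id=4) pairs with 2 row(s) of l.
- b (book_id=5) pairs with 2 row(s) of l.
- b (book_id=5) pairs with 2 row(s) of l.
Total: 12 rows.

12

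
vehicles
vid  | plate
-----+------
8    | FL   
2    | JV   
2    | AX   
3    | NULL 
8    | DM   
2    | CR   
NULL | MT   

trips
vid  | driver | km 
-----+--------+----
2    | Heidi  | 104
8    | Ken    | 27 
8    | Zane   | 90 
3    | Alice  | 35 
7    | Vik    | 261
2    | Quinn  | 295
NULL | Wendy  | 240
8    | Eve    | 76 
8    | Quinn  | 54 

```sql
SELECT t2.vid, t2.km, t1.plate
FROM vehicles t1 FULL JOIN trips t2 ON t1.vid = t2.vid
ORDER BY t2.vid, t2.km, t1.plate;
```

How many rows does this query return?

18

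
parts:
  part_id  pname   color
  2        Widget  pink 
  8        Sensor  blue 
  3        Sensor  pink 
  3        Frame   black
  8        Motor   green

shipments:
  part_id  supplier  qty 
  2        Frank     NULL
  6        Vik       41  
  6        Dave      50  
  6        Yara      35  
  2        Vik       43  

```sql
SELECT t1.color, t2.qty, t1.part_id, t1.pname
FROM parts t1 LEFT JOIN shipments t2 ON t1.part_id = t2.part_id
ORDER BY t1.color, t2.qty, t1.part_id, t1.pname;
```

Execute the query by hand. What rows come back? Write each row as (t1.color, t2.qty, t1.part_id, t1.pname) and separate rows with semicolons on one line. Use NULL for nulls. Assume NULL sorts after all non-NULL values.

(black, NULL, 3, Frame); (blue, NULL, 8, Sensor); (green, NULL, 8, Motor); (pink, 43, 2, Widget); (pink, NULL, 2, Widget); (pink, NULL, 3, Sensor)

LEFT JOIN keeps every row from `parts`; unmatched rows get NULL for `shipments`'s columns.
Matching on t1.part_id = t2.part_id.
- t1[0] part_id=2 → 2 match(es) in t2 → 2 row(s).
- t1[1] part_id=8 → no match; kept with NULLs on the t2 side.
- t1[2] part_id=3 → no match; kept with NULLs on the t2 side.
- t1[3] part_id=3 → no match; kept with NULLs on the t2 side.
- t1[4] part_id=8 → no match; kept with NULLs on the t2 side.
After projecting and ordering:
t1.color | t2.qty | t1.part_id | t1.pname
black | NULL | 3 | Frame
blue | NULL | 8 | Sensor
green | NULL | 8 | Motor
pink | 43 | 2 | Widget
pink | NULL | 2 | Widget
pink | NULL | 3 | Sensor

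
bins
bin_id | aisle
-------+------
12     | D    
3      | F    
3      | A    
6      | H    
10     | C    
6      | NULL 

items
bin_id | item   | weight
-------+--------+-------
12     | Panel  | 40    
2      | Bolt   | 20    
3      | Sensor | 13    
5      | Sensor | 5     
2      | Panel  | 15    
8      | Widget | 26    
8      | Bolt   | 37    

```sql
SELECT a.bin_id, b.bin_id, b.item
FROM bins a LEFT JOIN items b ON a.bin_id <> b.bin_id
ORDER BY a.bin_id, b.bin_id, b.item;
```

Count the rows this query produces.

LEFT JOIN keeps every row from `bins`; unmatched rows get NULL for `items`'s columns.
Matching on a.bin_id <> b.bin_id.
- a row (bin_id=12): matches 6 b row(s) → 6 output row(s).
- a row (bin_id=3): matches 6 b row(s) → 6 output row(s).
- a row (bin_id=3): matches 6 b row(s) → 6 output row(s).
- a row (bin_id=6): matches 7 b row(s) → 7 output row(s).
- a row (bin_id=10): matches 7 b row(s) → 7 output row(s).
- a row (bin_id=6): matches 7 b row(s) → 7 output row(s).
Total: 39 rows.

39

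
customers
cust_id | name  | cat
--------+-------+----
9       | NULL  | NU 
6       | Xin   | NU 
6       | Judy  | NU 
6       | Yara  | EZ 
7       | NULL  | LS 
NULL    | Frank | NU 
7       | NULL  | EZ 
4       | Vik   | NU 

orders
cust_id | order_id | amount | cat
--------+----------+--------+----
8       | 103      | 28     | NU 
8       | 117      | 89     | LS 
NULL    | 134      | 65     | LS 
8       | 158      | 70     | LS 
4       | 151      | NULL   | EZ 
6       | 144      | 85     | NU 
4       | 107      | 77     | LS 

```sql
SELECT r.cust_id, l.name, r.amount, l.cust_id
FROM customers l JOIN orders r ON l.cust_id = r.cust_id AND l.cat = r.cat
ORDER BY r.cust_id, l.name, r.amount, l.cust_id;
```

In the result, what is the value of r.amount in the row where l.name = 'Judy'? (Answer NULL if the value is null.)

85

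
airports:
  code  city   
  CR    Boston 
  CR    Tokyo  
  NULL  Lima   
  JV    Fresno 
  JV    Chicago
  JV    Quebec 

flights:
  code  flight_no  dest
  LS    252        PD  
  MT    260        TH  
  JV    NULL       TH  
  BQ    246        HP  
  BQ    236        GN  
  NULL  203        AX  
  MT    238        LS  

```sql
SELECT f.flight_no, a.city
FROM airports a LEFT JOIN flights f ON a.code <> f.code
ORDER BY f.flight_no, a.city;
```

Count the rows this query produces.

28

LEFT JOIN keeps every row from `airports`; unmatched rows get NULL for `flights`'s columns.
Matching on a.code <> f.code. A NULL in a compared column never satisfies the condition.
- code=CR: 6 matching f row(s), so 6 row(s) emitted.
- code=CR: 6 matching f row(s), so 6 row(s) emitted.
- code=NULL: no f row matches, row kept with f columns NULL.
- code=JV: 5 matching f row(s), so 5 row(s) emitted.
- code=JV: 5 matching f row(s), so 5 row(s) emitted.
- code=JV: 5 matching f row(s), so 5 row(s) emitted.
Total: 27 matched + 1 padded = 28 rows.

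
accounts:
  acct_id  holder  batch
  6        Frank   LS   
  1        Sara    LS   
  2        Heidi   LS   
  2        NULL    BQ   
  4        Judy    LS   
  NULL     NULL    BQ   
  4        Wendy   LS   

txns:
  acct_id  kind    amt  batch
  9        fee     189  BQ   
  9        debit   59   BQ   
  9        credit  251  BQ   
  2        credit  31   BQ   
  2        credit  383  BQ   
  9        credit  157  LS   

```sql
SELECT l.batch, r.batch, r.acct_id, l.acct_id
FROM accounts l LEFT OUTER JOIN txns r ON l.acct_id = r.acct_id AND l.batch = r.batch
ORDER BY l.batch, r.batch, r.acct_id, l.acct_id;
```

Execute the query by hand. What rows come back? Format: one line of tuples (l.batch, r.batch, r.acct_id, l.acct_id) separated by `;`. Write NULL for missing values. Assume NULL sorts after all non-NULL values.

LEFT JOIN keeps every row from `accounts`; unmatched rows get NULL for `txns`'s columns.
Matching on l.acct_id = r.acct_id AND l.batch = r.batch. A NULL in a compared column never satisfies the condition.
Matched pairs: 2; unmatched l rows kept: 6.

(BQ, BQ, 2, 2); (BQ, BQ, 2, 2); (BQ, NULL, NULL, NULL); (LS, NULL, NULL, 1); (LS, NULL, NULL, 2); (LS, NULL, NULL, 4); (LS, NULL, NULL, 4); (LS, NULL, NULL, 6)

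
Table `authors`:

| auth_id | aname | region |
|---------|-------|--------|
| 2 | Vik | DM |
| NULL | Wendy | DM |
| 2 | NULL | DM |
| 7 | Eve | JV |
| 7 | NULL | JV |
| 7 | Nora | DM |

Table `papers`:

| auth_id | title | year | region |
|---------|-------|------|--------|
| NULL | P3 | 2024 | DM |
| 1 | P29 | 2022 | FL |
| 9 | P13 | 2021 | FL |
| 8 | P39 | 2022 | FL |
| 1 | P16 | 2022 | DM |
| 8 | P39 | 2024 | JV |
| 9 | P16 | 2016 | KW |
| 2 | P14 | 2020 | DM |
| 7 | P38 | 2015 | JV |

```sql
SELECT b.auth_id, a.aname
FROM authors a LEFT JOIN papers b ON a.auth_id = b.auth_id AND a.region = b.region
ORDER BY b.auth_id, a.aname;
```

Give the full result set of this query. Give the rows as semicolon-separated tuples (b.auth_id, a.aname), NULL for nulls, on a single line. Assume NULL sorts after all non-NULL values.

(2, Vik); (2, NULL); (7, Eve); (7, NULL); (NULL, Nora); (NULL, Wendy)

LEFT JOIN keeps every row from `authors`; unmatched rows get NULL for `papers`'s columns.
Matching on a.auth_id = b.auth_id AND a.region = b.region. A NULL in a compared column never satisfies the condition.
Matched pairs: 4; unmatched a rows kept: 2.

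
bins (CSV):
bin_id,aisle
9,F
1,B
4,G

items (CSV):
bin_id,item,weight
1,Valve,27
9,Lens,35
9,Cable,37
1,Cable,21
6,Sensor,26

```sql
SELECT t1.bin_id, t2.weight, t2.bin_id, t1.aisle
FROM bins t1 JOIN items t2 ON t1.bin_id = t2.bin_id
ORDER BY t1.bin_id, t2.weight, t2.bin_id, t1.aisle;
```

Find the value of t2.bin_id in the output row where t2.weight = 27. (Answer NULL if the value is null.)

1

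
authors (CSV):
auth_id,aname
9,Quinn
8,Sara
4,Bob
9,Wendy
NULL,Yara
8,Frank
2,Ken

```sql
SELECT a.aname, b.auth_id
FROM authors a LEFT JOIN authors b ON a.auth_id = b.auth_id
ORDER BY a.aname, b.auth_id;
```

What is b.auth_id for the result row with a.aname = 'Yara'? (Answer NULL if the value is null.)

NULL

LEFT JOIN keeps every row from `authors a`; unmatched rows get NULL for `authors b`'s columns.
Matching on a.auth_id = b.auth_id. A NULL in a compared column never satisfies the condition.
Matched pairs: 10; unmatched a rows kept: 1.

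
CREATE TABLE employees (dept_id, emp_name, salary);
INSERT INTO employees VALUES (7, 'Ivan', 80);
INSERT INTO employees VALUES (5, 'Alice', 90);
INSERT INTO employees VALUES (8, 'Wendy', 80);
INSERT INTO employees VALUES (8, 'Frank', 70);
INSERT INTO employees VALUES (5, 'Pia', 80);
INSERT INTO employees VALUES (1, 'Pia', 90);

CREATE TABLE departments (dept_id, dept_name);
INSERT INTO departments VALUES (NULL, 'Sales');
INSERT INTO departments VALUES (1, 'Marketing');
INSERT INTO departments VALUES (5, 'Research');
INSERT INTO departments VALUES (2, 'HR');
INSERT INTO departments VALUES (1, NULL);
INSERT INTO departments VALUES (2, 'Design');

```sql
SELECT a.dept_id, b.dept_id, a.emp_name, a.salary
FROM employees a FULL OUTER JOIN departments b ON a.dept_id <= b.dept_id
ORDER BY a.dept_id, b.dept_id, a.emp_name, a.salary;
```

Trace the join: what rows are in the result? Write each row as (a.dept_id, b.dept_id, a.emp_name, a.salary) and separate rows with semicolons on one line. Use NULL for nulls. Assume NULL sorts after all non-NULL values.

FULL OUTER JOIN keeps every row from both sides; unmatched rows get NULL for the other side's columns.
Matching on a.dept_id <= b.dept_id. A NULL in a compared column never satisfies the condition.
- a (dept_id=7) has no partner → padded with NULL.
- a (dept_id=5) pairs with 1 row(s) of b.
- a (dept_id=8) has no partner → padded with NULL.
- a (dept_id=8) has no partner → padded with NULL.
- a (dept_id=5) pairs with 1 row(s) of b.
- a (dept_id=1) pairs with 5 row(s) of b.
- 1 b row(s) had no a match → kept, a columns NULL.

(1, 1, Pia, 90); (1, 1, Pia, 90); (1, 2, Pia, 90); (1, 2, Pia, 90); (1, 5, Pia, 90); (5, 5, Alice, 90); (5, 5, Pia, 80); (7, NULL, Ivan, 80); (8, NULL, Frank, 70); (8, NULL, Wendy, 80); (NULL, NULL, NULL, NULL)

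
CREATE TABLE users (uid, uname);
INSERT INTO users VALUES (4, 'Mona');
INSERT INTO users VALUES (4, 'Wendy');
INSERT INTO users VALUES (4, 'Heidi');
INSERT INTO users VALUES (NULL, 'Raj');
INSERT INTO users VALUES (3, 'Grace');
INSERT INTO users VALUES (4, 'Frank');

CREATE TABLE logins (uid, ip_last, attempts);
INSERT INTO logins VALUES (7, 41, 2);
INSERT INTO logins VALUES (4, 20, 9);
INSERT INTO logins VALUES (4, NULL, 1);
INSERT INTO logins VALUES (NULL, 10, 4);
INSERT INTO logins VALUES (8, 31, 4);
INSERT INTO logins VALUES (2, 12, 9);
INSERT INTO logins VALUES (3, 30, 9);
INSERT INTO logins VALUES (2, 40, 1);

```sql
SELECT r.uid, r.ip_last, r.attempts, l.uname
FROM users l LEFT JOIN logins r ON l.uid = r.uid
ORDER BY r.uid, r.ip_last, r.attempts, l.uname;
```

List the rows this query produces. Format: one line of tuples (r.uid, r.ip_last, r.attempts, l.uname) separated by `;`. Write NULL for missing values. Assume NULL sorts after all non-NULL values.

LEFT JOIN keeps every row from `users`; unmatched rows get NULL for `logins`'s columns.
Matching on l.uid = r.uid. A NULL in a compared column never satisfies the condition.
Matched pairs: 9; unmatched l rows kept: 1.

(3, 30, 9, Grace); (4, 20, 9, Frank); (4, 20, 9, Heidi); (4, 20, 9, Mona); (4, 20, 9, Wendy); (4, NULL, 1, Frank); (4, NULL, 1, Heidi); (4, NULL, 1, Mona); (4, NULL, 1, Wendy); (NULL, NULL, NULL, Raj)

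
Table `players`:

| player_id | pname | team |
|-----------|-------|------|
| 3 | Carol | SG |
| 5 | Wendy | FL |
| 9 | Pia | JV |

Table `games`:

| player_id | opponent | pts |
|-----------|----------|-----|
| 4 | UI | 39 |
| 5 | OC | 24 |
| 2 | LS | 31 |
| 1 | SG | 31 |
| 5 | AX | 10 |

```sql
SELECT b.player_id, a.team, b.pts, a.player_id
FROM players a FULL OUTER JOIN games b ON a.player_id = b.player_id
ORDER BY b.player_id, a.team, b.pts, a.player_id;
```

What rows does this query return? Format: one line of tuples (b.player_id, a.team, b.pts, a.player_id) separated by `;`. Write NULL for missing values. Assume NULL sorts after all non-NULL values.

FULL OUTER JOIN keeps every row from both sides; unmatched rows get NULL for the other side's columns.
Matching on a.player_id = b.player_id.
Matched pairs: 2; unmatched a rows kept: 2; unmatched b rows kept: 3.

(1, NULL, 31, NULL); (2, NULL, 31, NULL); (4, NULL, 39, NULL); (5, FL, 10, 5); (5, FL, 24, 5); (NULL, JV, NULL, 9); (NULL, SG, NULL, 3)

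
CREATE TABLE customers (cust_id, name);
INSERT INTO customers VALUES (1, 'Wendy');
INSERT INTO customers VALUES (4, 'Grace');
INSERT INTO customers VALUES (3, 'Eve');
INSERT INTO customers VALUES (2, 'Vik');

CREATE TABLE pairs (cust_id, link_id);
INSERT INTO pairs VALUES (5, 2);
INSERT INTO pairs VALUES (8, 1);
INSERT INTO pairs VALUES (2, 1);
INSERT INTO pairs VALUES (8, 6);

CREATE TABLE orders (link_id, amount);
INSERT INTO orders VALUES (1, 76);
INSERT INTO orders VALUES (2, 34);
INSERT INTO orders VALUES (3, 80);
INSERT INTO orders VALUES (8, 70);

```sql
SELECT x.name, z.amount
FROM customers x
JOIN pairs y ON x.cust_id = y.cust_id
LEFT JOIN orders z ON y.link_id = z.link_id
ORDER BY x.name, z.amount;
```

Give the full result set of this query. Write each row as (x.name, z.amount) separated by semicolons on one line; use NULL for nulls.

(Vik, 76)

Step 1 — x INNER JOIN y on cust_id → 1 row(s).
Then LEFT JOIN `orders z` on link_id: each of those 1 rows is kept; rows whose y.link_id has no match in z get NULL for z's columns.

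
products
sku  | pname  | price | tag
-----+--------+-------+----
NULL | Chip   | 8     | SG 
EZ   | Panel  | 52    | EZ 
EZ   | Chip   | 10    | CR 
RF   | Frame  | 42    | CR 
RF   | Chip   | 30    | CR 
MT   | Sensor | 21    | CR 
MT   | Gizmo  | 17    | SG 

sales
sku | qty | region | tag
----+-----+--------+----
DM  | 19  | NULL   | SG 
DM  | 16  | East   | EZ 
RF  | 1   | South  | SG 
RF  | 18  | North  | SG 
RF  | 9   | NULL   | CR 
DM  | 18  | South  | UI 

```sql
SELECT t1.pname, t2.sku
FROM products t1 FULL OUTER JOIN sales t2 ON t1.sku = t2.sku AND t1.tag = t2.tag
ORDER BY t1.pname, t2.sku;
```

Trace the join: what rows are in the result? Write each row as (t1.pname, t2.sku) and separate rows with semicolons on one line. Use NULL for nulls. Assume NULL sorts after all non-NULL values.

FULL OUTER JOIN keeps every row from both sides; unmatched rows get NULL for the other side's columns.
Matching on t1.sku = t2.sku AND t1.tag = t2.tag. A NULL in a compared column never satisfies the condition.
- sku=NULL, tag=SG: no t2 row matches, row kept with t2 columns NULL.
- sku=EZ, tag=EZ: no t2 row matches, row kept with t2 columns NULL.
- sku=EZ, tag=CR: no t2 row matches, row kept with t2 columns NULL.
- sku=RF, tag=CR: 1 matching t2 row(s), so 1 row(s) emitted.
- sku=RF, tag=CR: 1 matching t2 row(s), so 1 row(s) emitted.
- sku=MT, tag=CR: no t2 row matches, row kept with t2 columns NULL.
- sku=MT, tag=SG: no t2 row matches, row kept with t2 columns NULL.
- 5 row(s) from t2 found no t1 partner → padded with NULL.

(Chip, RF); (Chip, NULL); (Chip, NULL); (Frame, RF); (Gizmo, NULL); (Panel, NULL); (Sensor, NULL); (NULL, DM); (NULL, DM); (NULL, DM); (NULL, RF); (NULL, RF)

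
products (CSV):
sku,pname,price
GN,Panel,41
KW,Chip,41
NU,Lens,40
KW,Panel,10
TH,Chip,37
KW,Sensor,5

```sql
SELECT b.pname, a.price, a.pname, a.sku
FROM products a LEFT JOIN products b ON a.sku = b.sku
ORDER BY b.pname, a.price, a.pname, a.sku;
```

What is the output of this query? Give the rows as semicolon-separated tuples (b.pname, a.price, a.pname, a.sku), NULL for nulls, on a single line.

(Chip, 5, Sensor, KW); (Chip, 10, Panel, KW); (Chip, 37, Chip, TH); (Chip, 41, Chip, KW); (Lens, 40, Lens, NU); (Panel, 5, Sensor, KW); (Panel, 10, Panel, KW); (Panel, 41, Chip, KW); (Panel, 41, Panel, GN); (Sensor, 5, Sensor, KW); (Sensor, 10, Panel, KW); (Sensor, 41, Chip, KW)

LEFT JOIN keeps every row from `products a`; unmatched rows get NULL for `products b`'s columns.
Matching on a.sku = b.sku.
- a row (sku=GN): matches 1 b row(s) → 1 output row(s).
- a row (sku=KW): matches 3 b row(s) → 3 output row(s).
- a row (sku=NU): matches 1 b row(s) → 1 output row(s).
- a row (sku=KW): matches 3 b row(s) → 3 output row(s).
- a row (sku=TH): matches 1 b row(s) → 1 output row(s).
- a row (sku=KW): matches 3 b row(s) → 3 output row(s).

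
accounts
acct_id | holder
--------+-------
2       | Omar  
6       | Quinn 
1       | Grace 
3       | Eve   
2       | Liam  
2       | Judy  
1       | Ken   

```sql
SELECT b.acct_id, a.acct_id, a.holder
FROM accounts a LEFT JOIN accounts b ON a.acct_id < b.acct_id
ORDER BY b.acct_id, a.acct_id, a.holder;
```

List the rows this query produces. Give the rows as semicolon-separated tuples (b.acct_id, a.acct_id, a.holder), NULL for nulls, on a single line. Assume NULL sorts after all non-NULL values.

LEFT JOIN keeps every row from `accounts a`; unmatched rows get NULL for `accounts b`'s columns.
Matching on a.acct_id < b.acct_id.
- acct_id=2: 2 matching b row(s), so 2 row(s) emitted.
- acct_id=6: no b row matches, row kept with b columns NULL.
- acct_id=1: 5 matching b row(s), so 5 row(s) emitted.
- acct_id=3: 1 matching b row(s), so 1 row(s) emitted.
- acct_id=2: 2 matching b row(s), so 2 row(s) emitted.
- acct_id=2: 2 matching b row(s), so 2 row(s) emitted.
- acct_id=1: 5 matching b row(s), so 5 row(s) emitted.

(2, 1, Grace); (2, 1, Grace); (2, 1, Grace); (2, 1, Ken); (2, 1, Ken); (2, 1, Ken); (3, 1, Grace); (3, 1, Ken); (3, 2, Judy); (3, 2, Liam); (3, 2, Omar); (6, 1, Grace); (6, 1, Ken); (6, 2, Judy); (6, 2, Liam); (6, 2, Omar); (6, 3, Eve); (NULL, 6, Quinn)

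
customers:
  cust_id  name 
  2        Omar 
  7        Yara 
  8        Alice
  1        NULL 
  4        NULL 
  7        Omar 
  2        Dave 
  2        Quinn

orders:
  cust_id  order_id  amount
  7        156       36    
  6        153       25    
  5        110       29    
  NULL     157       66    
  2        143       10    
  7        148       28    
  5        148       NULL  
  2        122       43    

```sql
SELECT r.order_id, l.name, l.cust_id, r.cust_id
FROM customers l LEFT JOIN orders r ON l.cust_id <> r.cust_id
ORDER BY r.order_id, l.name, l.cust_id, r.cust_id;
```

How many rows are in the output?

46

LEFT JOIN keeps every row from `customers`; unmatched rows get NULL for `orders`'s columns.
Matching on l.cust_id <> r.cust_id. A NULL in a compared column never satisfies the condition.
Matched pairs: 46; unmatched l rows kept: 0.
Total: 46 rows.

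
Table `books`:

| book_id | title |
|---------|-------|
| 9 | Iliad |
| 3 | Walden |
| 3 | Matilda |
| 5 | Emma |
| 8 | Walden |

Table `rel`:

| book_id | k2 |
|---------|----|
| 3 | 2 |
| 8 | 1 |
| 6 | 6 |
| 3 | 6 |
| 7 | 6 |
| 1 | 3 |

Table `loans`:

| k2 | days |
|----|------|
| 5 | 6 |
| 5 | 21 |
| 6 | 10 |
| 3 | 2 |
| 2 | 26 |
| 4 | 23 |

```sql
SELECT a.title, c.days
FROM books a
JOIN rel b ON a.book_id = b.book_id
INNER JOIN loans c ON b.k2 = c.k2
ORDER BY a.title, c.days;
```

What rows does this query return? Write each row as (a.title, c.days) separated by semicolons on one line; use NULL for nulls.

Evaluate left to right. First `books a INNER JOIN rel b` on book_id: 5 row(s).
Then INNER JOIN `loans c` on k2: keep only rows whose b.k2 appears in c.

(Matilda, 10); (Matilda, 26); (Walden, 10); (Walden, 26)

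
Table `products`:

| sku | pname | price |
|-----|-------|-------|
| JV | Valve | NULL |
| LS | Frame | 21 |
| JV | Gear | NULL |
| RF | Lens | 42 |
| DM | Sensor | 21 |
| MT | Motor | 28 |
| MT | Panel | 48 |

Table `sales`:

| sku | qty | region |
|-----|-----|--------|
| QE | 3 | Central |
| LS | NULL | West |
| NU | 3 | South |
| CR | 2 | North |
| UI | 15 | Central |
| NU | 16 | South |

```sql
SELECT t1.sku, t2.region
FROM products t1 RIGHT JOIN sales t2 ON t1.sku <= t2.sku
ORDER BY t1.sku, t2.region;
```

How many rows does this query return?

30

RIGHT JOIN keeps every row from `sales`; unmatched rows get NULL for `products`'s columns.
Matching on t1.sku <= t2.sku.
Matched pairs: 29; unmatched t2 rows kept: 1.
Total: 29 matched + 1 padded = 30 rows.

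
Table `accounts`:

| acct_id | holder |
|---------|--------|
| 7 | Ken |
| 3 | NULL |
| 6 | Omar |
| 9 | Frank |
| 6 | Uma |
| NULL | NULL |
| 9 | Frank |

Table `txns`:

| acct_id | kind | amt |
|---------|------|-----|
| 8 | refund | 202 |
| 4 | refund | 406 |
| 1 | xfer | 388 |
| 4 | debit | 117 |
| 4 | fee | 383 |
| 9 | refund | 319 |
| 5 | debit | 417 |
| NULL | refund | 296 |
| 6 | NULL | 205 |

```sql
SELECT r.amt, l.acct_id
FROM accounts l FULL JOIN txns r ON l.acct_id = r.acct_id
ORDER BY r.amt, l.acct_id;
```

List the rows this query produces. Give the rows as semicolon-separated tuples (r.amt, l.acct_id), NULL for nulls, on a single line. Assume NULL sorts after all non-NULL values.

(117, NULL); (202, NULL); (205, 6); (205, 6); (296, NULL); (319, 9); (319, 9); (383, NULL); (388, NULL); (406, NULL); (417, NULL); (NULL, 3); (NULL, 7); (NULL, NULL)

FULL OUTER JOIN keeps every row from both sides; unmatched rows get NULL for the other side's columns.
Matching on l.acct_id = r.acct_id. A NULL in a compared column never satisfies the condition.
Matched pairs: 4; unmatched l rows kept: 3; unmatched r rows kept: 7.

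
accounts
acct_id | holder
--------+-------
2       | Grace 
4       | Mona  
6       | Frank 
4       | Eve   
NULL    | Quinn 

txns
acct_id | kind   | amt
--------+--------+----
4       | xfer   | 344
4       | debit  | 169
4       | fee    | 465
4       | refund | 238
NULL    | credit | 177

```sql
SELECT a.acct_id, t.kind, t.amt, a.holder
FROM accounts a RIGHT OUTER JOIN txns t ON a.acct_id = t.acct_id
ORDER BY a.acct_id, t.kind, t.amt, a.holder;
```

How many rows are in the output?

9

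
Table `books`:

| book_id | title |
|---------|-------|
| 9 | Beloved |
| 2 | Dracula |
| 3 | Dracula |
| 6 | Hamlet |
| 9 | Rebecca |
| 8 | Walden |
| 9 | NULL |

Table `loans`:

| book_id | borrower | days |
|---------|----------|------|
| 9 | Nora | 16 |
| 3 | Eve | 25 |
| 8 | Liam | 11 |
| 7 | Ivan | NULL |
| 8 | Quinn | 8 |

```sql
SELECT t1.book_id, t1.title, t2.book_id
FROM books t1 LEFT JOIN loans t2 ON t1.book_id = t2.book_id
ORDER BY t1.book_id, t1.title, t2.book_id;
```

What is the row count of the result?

8

LEFT JOIN keeps every row from `books`; unmatched rows get NULL for `loans`'s columns.
Matching on t1.book_id = t2.book_id.
Matched pairs: 6; unmatched t1 rows kept: 2.
Total: 6 matched + 2 padded = 8 rows.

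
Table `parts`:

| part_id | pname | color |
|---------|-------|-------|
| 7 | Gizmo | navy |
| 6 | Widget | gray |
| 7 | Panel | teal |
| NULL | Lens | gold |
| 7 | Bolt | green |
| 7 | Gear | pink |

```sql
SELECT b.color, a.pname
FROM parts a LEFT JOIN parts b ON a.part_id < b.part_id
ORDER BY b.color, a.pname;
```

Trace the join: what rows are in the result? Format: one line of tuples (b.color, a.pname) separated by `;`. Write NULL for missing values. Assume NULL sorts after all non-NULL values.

LEFT JOIN keeps every row from `parts a`; unmatched rows get NULL for `parts b`'s columns.
Matching on a.part_id < b.part_id. A NULL in a compared column never satisfies the condition.
- a (part_id=7) has no partner → padded with NULL.
- a (part_id=6) pairs with 4 row(s) of b.
- a (part_id=7) has no partner → padded with NULL.
- a (part_id=NULL) has no partner → padded with NULL.
- a (part_id=7) has no partner → padded with NULL.
- a (part_id=7) has no partner → padded with NULL.
After projecting and ordering:
b.color | a.pname
green | Widget
navy | Widget
pink | Widget
teal | Widget
NULL | Bolt
NULL | Gear
NULL | Gizmo
NULL | Lens
NULL | Panel

(green, Widget); (navy, Widget); (pink, Widget); (teal, Widget); (NULL, Bolt); (NULL, Gear); (NULL, Gizmo); (NULL, Lens); (NULL, Panel)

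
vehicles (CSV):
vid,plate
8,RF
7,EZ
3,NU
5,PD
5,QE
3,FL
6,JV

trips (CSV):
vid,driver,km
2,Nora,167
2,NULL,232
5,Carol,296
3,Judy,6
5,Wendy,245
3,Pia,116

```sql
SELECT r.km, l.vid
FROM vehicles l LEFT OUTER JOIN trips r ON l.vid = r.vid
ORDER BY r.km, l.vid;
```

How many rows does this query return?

11

LEFT JOIN keeps every row from `vehicles`; unmatched rows get NULL for `trips`'s columns.
Matching on l.vid = r.vid.
- l row (vid=8): no match → kept, r columns NULL.
- l row (vid=7): no match → kept, r columns NULL.
- l row (vid=3): matches 2 r row(s) → 2 output row(s).
- l row (vid=5): matches 2 r row(s) → 2 output row(s).
- l row (vid=5): matches 2 r row(s) → 2 output row(s).
- l row (vid=3): matches 2 r row(s) → 2 output row(s).
- l row (vid=6): no match → kept, r columns NULL.
Total: 8 matched + 3 padded = 11 rows.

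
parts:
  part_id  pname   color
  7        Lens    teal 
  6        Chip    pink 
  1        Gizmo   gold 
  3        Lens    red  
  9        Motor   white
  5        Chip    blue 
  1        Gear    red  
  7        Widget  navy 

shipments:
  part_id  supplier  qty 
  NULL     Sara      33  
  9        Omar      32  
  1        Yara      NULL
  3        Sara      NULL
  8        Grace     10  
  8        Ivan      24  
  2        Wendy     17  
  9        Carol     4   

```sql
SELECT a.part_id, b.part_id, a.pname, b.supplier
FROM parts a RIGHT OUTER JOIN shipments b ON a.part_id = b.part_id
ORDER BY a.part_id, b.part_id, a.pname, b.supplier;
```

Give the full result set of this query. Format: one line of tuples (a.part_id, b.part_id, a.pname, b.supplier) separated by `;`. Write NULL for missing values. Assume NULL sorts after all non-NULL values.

(1, 1, Gear, Yara); (1, 1, Gizmo, Yara); (3, 3, Lens, Sara); (9, 9, Motor, Carol); (9, 9, Motor, Omar); (NULL, 2, NULL, Wendy); (NULL, 8, NULL, Grace); (NULL, 8, NULL, Ivan); (NULL, NULL, NULL, Sara)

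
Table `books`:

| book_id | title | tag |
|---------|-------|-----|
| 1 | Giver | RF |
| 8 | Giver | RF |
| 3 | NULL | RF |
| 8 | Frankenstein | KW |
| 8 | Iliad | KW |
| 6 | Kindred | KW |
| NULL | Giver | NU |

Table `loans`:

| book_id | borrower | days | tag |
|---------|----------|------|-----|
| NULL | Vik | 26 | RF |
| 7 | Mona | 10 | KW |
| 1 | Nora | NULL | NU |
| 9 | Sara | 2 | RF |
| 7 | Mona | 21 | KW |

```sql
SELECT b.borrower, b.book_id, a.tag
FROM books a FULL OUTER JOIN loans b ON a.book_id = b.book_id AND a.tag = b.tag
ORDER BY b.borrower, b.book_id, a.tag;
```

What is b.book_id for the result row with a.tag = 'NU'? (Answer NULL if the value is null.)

NULL

FULL OUTER JOIN keeps every row from both sides; unmatched rows get NULL for the other side's columns.
Matching on a.book_id = b.book_id AND a.tag = b.tag. A NULL in a compared column never satisfies the condition.
- book_id=1, tag=RF: no b row matches, row kept with b columns NULL.
- book_id=8, tag=RF: no b row matches, row kept with b columns NULL.
- book_id=3, tag=RF: no b row matches, row kept with b columns NULL.
- book_id=8, tag=KW: no b row matches, row kept with b columns NULL.
- book_id=8, tag=KW: no b row matches, row kept with b columns NULL.
- book_id=6, tag=KW: no b row matches, row kept with b columns NULL.
- book_id=NULL, tag=NU: no b row matches, row kept with b columns NULL.
- plus 5 unmatched b row(s), each kept with NULL a columns.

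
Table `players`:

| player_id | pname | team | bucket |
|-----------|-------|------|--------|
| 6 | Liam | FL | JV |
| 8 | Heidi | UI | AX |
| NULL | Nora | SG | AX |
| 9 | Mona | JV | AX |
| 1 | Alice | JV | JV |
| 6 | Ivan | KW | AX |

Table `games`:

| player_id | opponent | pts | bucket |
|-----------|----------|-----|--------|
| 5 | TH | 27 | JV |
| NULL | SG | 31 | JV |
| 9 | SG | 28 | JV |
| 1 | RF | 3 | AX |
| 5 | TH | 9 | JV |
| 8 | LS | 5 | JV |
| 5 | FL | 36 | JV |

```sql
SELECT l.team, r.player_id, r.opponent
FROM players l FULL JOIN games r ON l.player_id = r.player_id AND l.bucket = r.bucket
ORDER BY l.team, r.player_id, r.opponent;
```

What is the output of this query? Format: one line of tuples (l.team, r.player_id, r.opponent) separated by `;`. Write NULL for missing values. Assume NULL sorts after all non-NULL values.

FULL OUTER JOIN keeps every row from both sides; unmatched rows get NULL for the other side's columns.
Matching on l.player_id = r.player_id AND l.bucket = r.bucket. A NULL in a compared column never satisfies the condition.
- l[0] player_id=6, bucket=JV → no match; kept with NULLs on the r side.
- l[1] player_id=8, bucket=AX → no match; kept with NULLs on the r side.
- l[2] player_id=NULL, bucket=AX → no match; kept with NULLs on the r side.
- l[3] player_id=9, bucket=AX → no match; kept with NULLs on the r side.
- l[4] player_id=1, bucket=JV → no match; kept with NULLs on the r side.
- l[5] player_id=6, bucket=AX → no match; kept with NULLs on the r side.
- 7 r row(s) had no l match → kept, l columns NULL.

(FL, NULL, NULL); (JV, NULL, NULL); (JV, NULL, NULL); (KW, NULL, NULL); (SG, NULL, NULL); (UI, NULL, NULL); (NULL, 1, RF); (NULL, 5, FL); (NULL, 5, TH); (NULL, 5, TH); (NULL, 8, LS); (NULL, 9, SG); (NULL, NULL, SG)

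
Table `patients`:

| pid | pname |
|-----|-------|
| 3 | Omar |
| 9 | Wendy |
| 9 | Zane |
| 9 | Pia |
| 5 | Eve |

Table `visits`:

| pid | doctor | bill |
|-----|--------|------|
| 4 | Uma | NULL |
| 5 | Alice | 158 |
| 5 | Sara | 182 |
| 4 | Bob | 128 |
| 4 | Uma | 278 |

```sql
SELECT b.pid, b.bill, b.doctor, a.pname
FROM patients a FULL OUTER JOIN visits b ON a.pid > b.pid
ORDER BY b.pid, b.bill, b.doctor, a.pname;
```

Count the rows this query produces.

19

FULL OUTER JOIN keeps every row from both sides; unmatched rows get NULL for the other side's columns.
Matching on a.pid > b.pid.
Matched pairs: 18; unmatched a rows kept: 1; unmatched b rows kept: 0.
Total: 18 matched + 1 padded = 19 rows.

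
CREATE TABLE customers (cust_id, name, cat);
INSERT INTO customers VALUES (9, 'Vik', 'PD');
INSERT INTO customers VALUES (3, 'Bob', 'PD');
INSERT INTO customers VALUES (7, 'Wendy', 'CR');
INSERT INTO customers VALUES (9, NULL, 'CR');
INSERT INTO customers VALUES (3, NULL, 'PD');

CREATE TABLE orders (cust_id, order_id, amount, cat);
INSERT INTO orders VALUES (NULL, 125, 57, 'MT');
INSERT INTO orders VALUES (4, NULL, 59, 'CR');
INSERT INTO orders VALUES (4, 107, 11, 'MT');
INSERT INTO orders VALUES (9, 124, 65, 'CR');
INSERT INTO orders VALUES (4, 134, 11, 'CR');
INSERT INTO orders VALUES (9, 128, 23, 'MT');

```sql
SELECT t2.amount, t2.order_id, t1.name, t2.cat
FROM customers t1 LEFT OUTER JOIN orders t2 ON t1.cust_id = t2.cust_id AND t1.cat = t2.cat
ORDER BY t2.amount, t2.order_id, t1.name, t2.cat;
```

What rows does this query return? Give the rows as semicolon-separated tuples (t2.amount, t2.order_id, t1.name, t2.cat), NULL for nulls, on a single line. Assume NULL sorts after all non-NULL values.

LEFT JOIN keeps every row from `customers`; unmatched rows get NULL for `orders`'s columns.
Matching on t1.cust_id = t2.cust_id AND t1.cat = t2.cat. A NULL in a compared column never satisfies the condition.
- cust_id=9, cat=PD: no t2 row matches, row kept with t2 columns NULL.
- cust_id=3, cat=PD: no t2 row matches, row kept with t2 columns NULL.
- cust_id=7, cat=CR: no t2 row matches, row kept with t2 columns NULL.
- cust_id=9, cat=CR: 1 matching t2 row(s), so 1 row(s) emitted.
- cust_id=3, cat=PD: no t2 row matches, row kept with t2 columns NULL.
After projecting and ordering:
t2.amount | t2.order_id | t1.name | t2.cat
65 | 124 | NULL | CR
NULL | NULL | Bob | NULL
NULL | NULL | Vik | NULL
NULL | NULL | Wendy | NULL
NULL | NULL | NULL | NULL

(65, 124, NULL, CR); (NULL, NULL, Bob, NULL); (NULL, NULL, Vik, NULL); (NULL, NULL, Wendy, NULL); (NULL, NULL, NULL, NULL)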